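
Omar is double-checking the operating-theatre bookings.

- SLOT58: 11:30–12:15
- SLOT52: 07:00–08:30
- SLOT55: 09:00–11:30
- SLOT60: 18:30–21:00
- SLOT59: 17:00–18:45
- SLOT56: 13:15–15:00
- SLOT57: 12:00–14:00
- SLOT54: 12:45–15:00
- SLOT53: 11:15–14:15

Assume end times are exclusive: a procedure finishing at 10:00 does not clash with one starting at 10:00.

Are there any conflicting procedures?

Yes

Sorted by start: SLOT52, SLOT55, SLOT53, SLOT58, SLOT57, SLOT54, SLOT56, SLOT59, SLOT60.
SLOT55 starts after SLOT52 ends; SLOT52 is clear from here.
SLOT53 starts before SLOT55 ends → SLOT55 and SLOT53 overlap.
That's a conflict, so the schedule is not conflict-free.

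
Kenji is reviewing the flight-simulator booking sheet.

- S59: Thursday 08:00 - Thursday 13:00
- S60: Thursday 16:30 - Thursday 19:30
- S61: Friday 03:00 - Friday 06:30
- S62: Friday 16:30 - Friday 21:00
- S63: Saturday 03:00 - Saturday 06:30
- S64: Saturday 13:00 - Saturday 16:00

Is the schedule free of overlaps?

Sorted by start: S59, S60, S61, S62, S63, S64.
S60 starts after S59 ends; S59 is clear from here.
S61 starts after S60 ends; S60 is clear from here.
S62 starts after S61 ends; S61 is clear from here.
S63 starts after S62 ends; S62 is clear from here.
S64 starts after S63 ends.
Every pair is clear; the schedule has no overlaps.

Yes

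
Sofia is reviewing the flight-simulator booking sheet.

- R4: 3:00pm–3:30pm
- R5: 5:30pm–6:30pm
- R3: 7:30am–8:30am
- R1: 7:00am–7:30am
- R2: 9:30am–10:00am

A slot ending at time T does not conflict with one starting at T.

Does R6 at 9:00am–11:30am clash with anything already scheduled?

R1: ends 7:30am at or before R6 starts 9:00am → clear.
R3: ends 8:30am at or before R6 starts 9:00am → clear.
R2: starts 9:30am before R6 ends 11:30am, and ends 10:00am after R6 starts 9:00am → overlap.
R4: starts 3:00pm at or after R6 ends 11:30am → clear.
R5: starts 5:30pm at or after R6 ends 11:30am → clear.
R6 overlaps R2.

Yes — it overlaps R2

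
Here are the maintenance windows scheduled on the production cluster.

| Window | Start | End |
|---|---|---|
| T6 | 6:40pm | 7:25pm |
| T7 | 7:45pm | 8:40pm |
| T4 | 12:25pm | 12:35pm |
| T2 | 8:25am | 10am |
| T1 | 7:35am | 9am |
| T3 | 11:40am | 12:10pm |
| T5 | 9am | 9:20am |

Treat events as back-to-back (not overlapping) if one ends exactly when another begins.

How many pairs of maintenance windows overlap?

Sorted by start: T1, T2, T5, T3, T4, T6, T7.
T2 starts before T1 ends → T1 and T2 overlap.
T5 starts exactly when T1 ends (back-to-back, no overlap); T1 is clear from here.
T5 starts before T2 ends → T2 and T5 overlap.
T3 starts after T2 ends; T2 is clear from here.
T3 starts after T5 ends; T5 is clear from here.
T4 starts after T3 ends; T3 is clear from here.
T6 starts after T4 ends; T4 is clear from here.
T7 starts after T6 ends.
Overlapping pairs: T1 & T2, T2 & T5 — 2 in total.

2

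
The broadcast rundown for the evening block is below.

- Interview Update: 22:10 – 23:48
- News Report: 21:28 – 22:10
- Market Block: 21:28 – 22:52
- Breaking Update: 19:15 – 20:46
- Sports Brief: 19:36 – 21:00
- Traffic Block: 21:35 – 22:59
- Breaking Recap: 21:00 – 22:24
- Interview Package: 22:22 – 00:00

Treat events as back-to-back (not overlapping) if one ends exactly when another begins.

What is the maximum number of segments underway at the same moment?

Sweep the timeline, counting +1 at each start and −1 at each end (ends before starts at a tie):
19:15 start Breaking Update → 1
19:36 start Sports Brief → 2
20:46 end Breaking Update → 1
21:00 end Sports Brief → 0
21:00 start Breaking Recap → 1
21:28 start Market Block → 2
21:28 start News Report → 3
21:35 start Traffic Block → 4
22:10 end News Report → 3
22:10 start Interview Update → 4
22:22 start Interview Package → 5
22:24 end Breaking Recap → 4
22:52 end Market Block → 3
22:59 end Traffic Block → 2
23:48 end Interview Update → 1
00:00 end Interview Package → 0
Peak is 5, at 22:22 (Breaking Recap, Interview Package, Interview Update, Market Block, Traffic Block).

5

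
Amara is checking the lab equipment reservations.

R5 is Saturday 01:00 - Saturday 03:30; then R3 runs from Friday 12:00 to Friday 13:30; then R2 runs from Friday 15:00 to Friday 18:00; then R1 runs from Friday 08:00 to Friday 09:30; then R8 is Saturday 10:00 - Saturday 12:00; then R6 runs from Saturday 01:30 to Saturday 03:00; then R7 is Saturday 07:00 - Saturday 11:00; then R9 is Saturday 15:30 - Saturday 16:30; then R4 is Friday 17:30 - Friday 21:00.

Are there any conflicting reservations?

Sorted by start: R1, R3, R2, R4, R5, R6, R7, R8, R9.
R3 starts after R1 ends, so nothing later overlaps R1 either.
R2 starts after R3 ends, so nothing later overlaps R3 either.
R4 starts before R2 ends → R2 and R4 overlap.
That's a conflict, so the schedule is not conflict-free.

Yes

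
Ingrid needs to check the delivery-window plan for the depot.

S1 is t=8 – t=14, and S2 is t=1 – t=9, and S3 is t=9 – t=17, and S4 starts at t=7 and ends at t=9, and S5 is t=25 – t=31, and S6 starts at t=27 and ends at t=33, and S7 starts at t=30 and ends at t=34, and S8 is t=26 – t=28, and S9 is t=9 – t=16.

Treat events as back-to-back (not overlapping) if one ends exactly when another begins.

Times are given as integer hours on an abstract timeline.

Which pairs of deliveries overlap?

S1 & S2, S1 & S3, S1 & S4, S1 & S9, S2 & S4, S3 & S9, S5 & S6, S5 & S7, S5 & S8, S6 & S7, S6 & S8

Sorted by start: S2, S4, S1, S3, S9, S5, S8, S6, S7.
S4 starts before S2 ends → S2 and S4 overlap.
S1 starts before S2 ends → S2 and S1 overlap.
S3 starts exactly when S2 ends (back-to-back, no overlap), so nothing later overlaps S2 either.
S1 starts before S4 ends → S4 and S1 overlap.
S3 starts exactly when S4 ends (back-to-back, no overlap), so nothing later overlaps S4 either.
S3 starts before S1 ends → S1 and S3 overlap.
S9 starts before S1 ends → S1 and S9 overlap.
S5 starts after S1 ends, so nothing later overlaps S1 either.
S9 starts before S3 ends → S3 and S9 overlap.
S5 starts after S3 ends, so nothing later overlaps S3 either.
S5 starts after S9 ends, so nothing later overlaps S9 either.
S8 starts before S5 ends → S5 and S8 overlap.
S6 starts before S5 ends → S5 and S6 overlap.
S7 starts before S5 ends → S5 and S7 overlap.
S6 starts before S8 ends → S8 and S6 overlap.
S7 starts after S8 ends.
S7 starts before S6 ends → S6 and S7 overlap.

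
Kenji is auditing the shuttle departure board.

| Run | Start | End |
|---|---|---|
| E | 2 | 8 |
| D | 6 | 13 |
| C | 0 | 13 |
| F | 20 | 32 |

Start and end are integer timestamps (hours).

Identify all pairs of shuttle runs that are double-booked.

C & D, C & E, D & E

Sorted by start: C, E, D, F.
E starts before C ends → C and E overlap.
D starts before C ends → C and D overlap.
F starts after C ends.
D starts before E ends → E and D overlap.
F starts after E ends.
F starts after D ends.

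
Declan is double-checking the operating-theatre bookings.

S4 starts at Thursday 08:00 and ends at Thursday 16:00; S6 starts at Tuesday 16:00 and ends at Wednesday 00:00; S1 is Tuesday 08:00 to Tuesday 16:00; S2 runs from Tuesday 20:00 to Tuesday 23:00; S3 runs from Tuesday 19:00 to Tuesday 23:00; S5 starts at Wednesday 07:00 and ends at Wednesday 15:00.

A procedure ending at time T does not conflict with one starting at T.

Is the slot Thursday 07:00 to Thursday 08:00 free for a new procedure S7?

Yes — the slot is free

S1: ends Tuesday 16:00 at or before S7 starts Thursday 07:00 → clear.
S6: ends Wednesday 00:00 at or before S7 starts Thursday 07:00 → clear.
S3: ends Tuesday 23:00 at or before S7 starts Thursday 07:00 → clear.
S2: ends Tuesday 23:00 at or before S7 starts Thursday 07:00 → clear.
S5: ends Wednesday 15:00 at or before S7 starts Thursday 07:00 → clear.
S4: starts Thursday 08:00 at or after S7 ends Thursday 08:00 → clear.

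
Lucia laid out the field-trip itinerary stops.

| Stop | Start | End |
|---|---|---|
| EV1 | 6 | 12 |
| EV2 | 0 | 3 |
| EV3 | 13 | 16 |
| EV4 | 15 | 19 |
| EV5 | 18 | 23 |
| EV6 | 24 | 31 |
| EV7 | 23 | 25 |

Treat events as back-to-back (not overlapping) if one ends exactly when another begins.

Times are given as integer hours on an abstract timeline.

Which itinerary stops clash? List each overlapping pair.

EV3 & EV4, EV4 & EV5, EV6 & EV7

Sorted by start: EV2, EV1, EV3, EV4, EV5, EV7, EV6.
EV1 starts after EV2 ends, so EV2 has no further overlaps.
EV3 starts after EV1 ends, so EV1 has no further overlaps.
EV4 starts before EV3 ends → EV3 and EV4 overlap.
EV5 starts after EV3 ends, so EV3 has no further overlaps.
EV5 starts before EV4 ends → EV4 and EV5 overlap.
EV7 starts after EV4 ends, so EV4 has no further overlaps.
EV7 starts exactly when EV5 ends (back-to-back, no overlap), so EV5 has no further overlaps.
EV6 starts before EV7 ends → EV7 and EV6 overlap.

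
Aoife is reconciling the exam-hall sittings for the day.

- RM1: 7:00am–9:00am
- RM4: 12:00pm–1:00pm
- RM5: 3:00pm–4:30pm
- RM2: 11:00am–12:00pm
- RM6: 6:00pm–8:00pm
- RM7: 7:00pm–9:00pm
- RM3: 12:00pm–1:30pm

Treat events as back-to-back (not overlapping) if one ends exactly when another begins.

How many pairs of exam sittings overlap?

2

Sorted by start: RM1, RM2, RM3, RM4, RM5, RM6, RM7.
RM2 starts after RM1 ends; RM1 is clear from here.
RM3 starts exactly when RM2 ends (back-to-back, no overlap); RM2 is clear from here.
RM4 starts before RM3 ends → RM3 and RM4 overlap.
RM5 starts after RM3 ends; RM3 is clear from here.
RM5 starts after RM4 ends; RM4 is clear from here.
RM6 starts after RM5 ends; RM5 is clear from here.
RM7 starts before RM6 ends → RM6 and RM7 overlap.
Overlapping pairs: RM3 & RM4, RM6 & RM7 — 2 in total.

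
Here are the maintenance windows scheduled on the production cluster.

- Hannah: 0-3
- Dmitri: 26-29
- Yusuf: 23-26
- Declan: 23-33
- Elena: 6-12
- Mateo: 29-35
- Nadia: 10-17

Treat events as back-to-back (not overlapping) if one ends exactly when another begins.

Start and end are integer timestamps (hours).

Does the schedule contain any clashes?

Yes

Sorted by start: Hannah, Elena, Nadia, Yusuf, Declan, Dmitri, Mateo.
Elena starts after Hannah ends, so nothing later overlaps Hannah either.
Nadia starts before Elena ends → Elena and Nadia overlap.
That's a conflict, so the schedule is not conflict-free.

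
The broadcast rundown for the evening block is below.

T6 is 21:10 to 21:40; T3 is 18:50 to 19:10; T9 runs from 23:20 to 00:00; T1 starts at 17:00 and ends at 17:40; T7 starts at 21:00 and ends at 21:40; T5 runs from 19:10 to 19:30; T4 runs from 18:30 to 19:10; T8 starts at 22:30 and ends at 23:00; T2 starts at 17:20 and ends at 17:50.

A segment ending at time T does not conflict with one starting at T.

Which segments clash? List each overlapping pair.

Two intervals overlap when each starts before the other ends.
Sorted by start: T1, T2, T4, T3, T5, T7, T6, T8, T9.
T2 starts before T1 ends → T1 and T2 overlap.
T4 starts after T1 ends — done with T1.
T4 starts after T2 ends — done with T2.
T3 starts before T4 ends → T4 and T3 overlap.
T5 starts exactly when T4 ends (back-to-back, no overlap) — done with T4.
T5 starts exactly when T3 ends (back-to-back, no overlap) — done with T3.
T7 starts after T5 ends — done with T5.
T6 starts before T7 ends → T7 and T6 overlap.
T8 starts after T7 ends — done with T7.
T8 starts after T6 ends — done with T6.
T9 starts after T8 ends.

T1 & T2, T3 & T4, T6 & T7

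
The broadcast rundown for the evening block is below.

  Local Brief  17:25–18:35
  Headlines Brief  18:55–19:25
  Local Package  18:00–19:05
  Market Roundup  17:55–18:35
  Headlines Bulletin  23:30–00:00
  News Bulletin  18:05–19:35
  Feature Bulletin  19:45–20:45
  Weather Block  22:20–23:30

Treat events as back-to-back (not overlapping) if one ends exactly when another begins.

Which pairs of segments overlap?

Check each pair: they overlap iff neither finishes before the other starts.
Sorted by start: Local Brief, Market Roundup, Local Package, News Bulletin, Headlines Brief, Feature Bulletin, Weather Block, Headlines Bulletin.
Market Roundup starts before Local Brief ends → Local Brief and Market Roundup overlap.
Local Package starts before Local Brief ends → Local Brief and Local Package overlap.
News Bulletin starts before Local Brief ends → Local Brief and News Bulletin overlap.
Headlines Brief starts after Local Brief ends — done with Local Brief.
Local Package starts before Market Roundup ends → Market Roundup and Local Package overlap.
News Bulletin starts before Market Roundup ends → Market Roundup and News Bulletin overlap.
Headlines Brief starts after Market Roundup ends — done with Market Roundup.
News Bulletin starts before Local Package ends → Local Package and News Bulletin overlap.
Headlines Brief starts before Local Package ends → Local Package and Headlines Brief overlap.
Feature Bulletin starts after Local Package ends — done with Local Package.
Headlines Brief starts before News Bulletin ends → News Bulletin and Headlines Brief overlap.
Feature Bulletin starts after News Bulletin ends — done with News Bulletin.
Feature Bulletin starts after Headlines Brief ends — done with Headlines Brief.
Weather Block starts after Feature Bulletin ends — done with Feature Bulletin.
Headlines Bulletin starts exactly when Weather Block ends (back-to-back, no overlap).

Headlines Brief & Local Package, Headlines Brief & News Bulletin, Local Brief & Local Package, Local Brief & Market Roundup, Local Brief & News Bulletin, Local Package & Market Roundup, Local Package & News Bulletin, Market Roundup & News Bulletin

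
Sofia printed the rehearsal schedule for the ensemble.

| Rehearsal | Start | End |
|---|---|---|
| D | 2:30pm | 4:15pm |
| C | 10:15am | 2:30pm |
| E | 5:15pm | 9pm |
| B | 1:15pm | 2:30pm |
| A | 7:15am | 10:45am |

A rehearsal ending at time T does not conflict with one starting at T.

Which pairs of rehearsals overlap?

Sorted by start: A, C, B, D, E.
C starts before A ends → A and C overlap.
B starts after A ends — done with A.
B starts before C ends → C and B overlap.
D starts exactly when C ends (back-to-back, no overlap) — done with C.
D starts exactly when B ends (back-to-back, no overlap) — done with B.
E starts after D ends.

A & C, B & C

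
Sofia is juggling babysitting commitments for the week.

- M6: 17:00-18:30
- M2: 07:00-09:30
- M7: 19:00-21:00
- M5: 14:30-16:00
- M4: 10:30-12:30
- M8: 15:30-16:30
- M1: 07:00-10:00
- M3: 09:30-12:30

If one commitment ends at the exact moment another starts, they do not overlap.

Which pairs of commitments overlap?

M1 & M2, M1 & M3, M3 & M4, M5 & M8

Sorted by start: M1, M2, M3, M4, M5, M8, M6, M7.
M2 starts before M1 ends → M1 and M2 overlap.
M3 starts before M1 ends → M1 and M3 overlap.
M4 starts after M1 ends, so M1 has no further overlaps.
M3 starts exactly when M2 ends (back-to-back, no overlap), so M2 has no further overlaps.
M4 starts before M3 ends → M3 and M4 overlap.
M5 starts after M3 ends, so M3 has no further overlaps.
M5 starts after M4 ends, so M4 has no further overlaps.
M8 starts before M5 ends → M5 and M8 overlap.
M6 starts after M5 ends, so M5 has no further overlaps.
M6 starts after M8 ends, so M8 has no further overlaps.
M7 starts after M6 ends.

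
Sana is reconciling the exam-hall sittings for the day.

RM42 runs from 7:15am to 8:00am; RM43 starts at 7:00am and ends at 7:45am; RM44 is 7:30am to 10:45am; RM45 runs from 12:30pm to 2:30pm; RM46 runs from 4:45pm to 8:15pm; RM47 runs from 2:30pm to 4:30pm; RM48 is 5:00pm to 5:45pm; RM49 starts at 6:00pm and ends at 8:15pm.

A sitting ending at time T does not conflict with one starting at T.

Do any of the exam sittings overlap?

Sorted by start: RM43, RM42, RM44, RM45, RM47, RM46, RM48, RM49.
RM42 starts before RM43 ends → RM43 and RM42 overlap.
That's a conflict, so the schedule is not conflict-free.

Yes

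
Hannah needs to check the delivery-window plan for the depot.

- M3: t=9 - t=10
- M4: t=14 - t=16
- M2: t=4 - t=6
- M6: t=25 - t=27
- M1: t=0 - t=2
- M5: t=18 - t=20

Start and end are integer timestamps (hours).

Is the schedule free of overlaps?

Yes

Check each pair: they overlap iff neither finishes before the other starts.
Sorted by start: M1, M2, M3, M4, M5, M6.
M2 starts after M1 ends; M1 is clear from here.
M3 starts after M2 ends; M2 is clear from here.
M4 starts after M3 ends; M3 is clear from here.
M5 starts after M4 ends; M4 is clear from here.
M6 starts after M5 ends.
Every pair is clear; the schedule has no overlaps.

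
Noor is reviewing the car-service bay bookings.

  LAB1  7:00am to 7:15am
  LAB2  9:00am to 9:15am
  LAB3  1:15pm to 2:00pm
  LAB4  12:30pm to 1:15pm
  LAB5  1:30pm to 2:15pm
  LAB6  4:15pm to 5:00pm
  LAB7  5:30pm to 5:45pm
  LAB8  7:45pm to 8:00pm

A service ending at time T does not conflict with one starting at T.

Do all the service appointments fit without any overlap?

No

Sorted by start: LAB1, LAB2, LAB4, LAB3, LAB5, LAB6, LAB7, LAB8.
LAB2 starts after LAB1 ends, so LAB1 has no further overlaps.
LAB4 starts after LAB2 ends, so LAB2 has no further overlaps.
LAB3 starts exactly when LAB4 ends (back-to-back, no overlap), so LAB4 has no further overlaps.
LAB5 starts before LAB3 ends → LAB3 and LAB5 overlap.
That's a conflict, so the schedule is not conflict-free.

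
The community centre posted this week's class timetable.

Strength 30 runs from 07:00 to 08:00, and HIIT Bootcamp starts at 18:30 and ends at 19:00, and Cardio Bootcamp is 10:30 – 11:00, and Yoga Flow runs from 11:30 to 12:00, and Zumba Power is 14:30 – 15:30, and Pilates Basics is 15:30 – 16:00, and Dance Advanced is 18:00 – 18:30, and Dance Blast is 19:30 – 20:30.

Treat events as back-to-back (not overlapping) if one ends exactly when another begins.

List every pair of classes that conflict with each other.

none

Sorted by start: Strength 30, Cardio Bootcamp, Yoga Flow, Zumba Power, Pilates Basics, Dance Advanced, HIIT Bootcamp, Dance Blast.
Cardio Bootcamp starts after Strength 30 ends, so nothing later overlaps Strength 30 either.
Yoga Flow starts after Cardio Bootcamp ends, so nothing later overlaps Cardio Bootcamp either.
Zumba Power starts after Yoga Flow ends, so nothing later overlaps Yoga Flow either.
Pilates Basics starts exactly when Zumba Power ends (back-to-back, no overlap), so nothing later overlaps Zumba Power either.
Dance Advanced starts after Pilates Basics ends, so nothing later overlaps Pilates Basics either.
HIIT Bootcamp starts exactly when Dance Advanced ends (back-to-back, no overlap), so nothing later overlaps Dance Advanced either.
Dance Blast starts after HIIT Bootcamp ends.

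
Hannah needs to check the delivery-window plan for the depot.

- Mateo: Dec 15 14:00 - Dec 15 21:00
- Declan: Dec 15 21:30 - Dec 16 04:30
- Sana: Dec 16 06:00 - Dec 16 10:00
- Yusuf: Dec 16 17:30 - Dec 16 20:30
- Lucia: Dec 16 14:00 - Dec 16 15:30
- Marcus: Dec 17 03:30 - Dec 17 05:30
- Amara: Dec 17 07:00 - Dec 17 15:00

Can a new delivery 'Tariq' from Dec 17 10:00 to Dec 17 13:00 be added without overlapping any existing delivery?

Mateo: ends Dec 15 21:00 at or before Tariq starts Dec 17 10:00 → clear.
Declan: ends Dec 16 04:30 at or before Tariq starts Dec 17 10:00 → clear.
Sana: ends Dec 16 10:00 at or before Tariq starts Dec 17 10:00 → clear.
Lucia: ends Dec 16 15:30 at or before Tariq starts Dec 17 10:00 → clear.
Yusuf: ends Dec 16 20:30 at or before Tariq starts Dec 17 10:00 → clear.
Marcus: ends Dec 17 05:30 at or before Tariq starts Dec 17 10:00 → clear.
Amara: starts Dec 17 07:00 before Tariq ends Dec 17 13:00, and ends Dec 17 15:00 after Tariq starts Dec 17 10:00 → overlap.
Tariq overlaps Amara.

No — it overlaps Amara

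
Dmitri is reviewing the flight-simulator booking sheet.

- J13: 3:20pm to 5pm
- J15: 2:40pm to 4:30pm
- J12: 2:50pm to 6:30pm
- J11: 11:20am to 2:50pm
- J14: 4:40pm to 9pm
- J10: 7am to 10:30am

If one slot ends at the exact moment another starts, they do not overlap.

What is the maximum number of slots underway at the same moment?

Sweep the timeline, counting +1 at each start and −1 at each end (ends before starts at a tie):
7am start J10 → 1
10:30am end J10 → 0
11:20am start J11 → 1
2:40pm start J15 → 2
2:50pm end J11 → 1
2:50pm start J12 → 2
3:20pm start J13 → 3
4:30pm end J15 → 2
4:40pm start J14 → 3
5pm end J13 → 2
6:30pm end J12 → 1
9pm end J14 → 0
Peak is 3, at 3:20pm (J12, J13, J15).

3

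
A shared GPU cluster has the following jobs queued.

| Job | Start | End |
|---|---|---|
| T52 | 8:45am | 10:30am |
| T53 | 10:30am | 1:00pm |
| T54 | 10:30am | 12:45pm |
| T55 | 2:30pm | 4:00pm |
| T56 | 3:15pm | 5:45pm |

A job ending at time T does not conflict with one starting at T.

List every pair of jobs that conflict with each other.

Sorted by start: T52, T53, T54, T55, T56.
T53 starts exactly when T52 ends (back-to-back, no overlap), so T52 has no further overlaps.
T54 starts before T53 ends → T53 and T54 overlap.
T55 starts after T53 ends, so T53 has no further overlaps.
T55 starts after T54 ends, so T54 has no further overlaps.
T56 starts before T55 ends → T55 and T56 overlap.

T53 & T54, T55 & T56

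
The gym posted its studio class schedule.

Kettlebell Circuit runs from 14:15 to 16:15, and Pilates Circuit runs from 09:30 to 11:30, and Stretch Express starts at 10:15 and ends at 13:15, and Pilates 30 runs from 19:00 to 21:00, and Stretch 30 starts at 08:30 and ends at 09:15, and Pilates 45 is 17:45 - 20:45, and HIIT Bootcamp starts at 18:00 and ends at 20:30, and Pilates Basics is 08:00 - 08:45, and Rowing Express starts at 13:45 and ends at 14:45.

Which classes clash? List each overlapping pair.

Sorted by start: Pilates Basics, Stretch 30, Pilates Circuit, Stretch Express, Rowing Express, Kettlebell Circuit, Pilates 45, HIIT Bootcamp, Pilates 30.
Stretch 30 starts before Pilates Basics ends → Pilates Basics and Stretch 30 overlap.
Pilates Circuit starts after Pilates Basics ends, so nothing later overlaps Pilates Basics either.
Pilates Circuit starts after Stretch 30 ends, so nothing later overlaps Stretch 30 either.
Stretch Express starts before Pilates Circuit ends → Pilates Circuit and Stretch Express overlap.
Rowing Express starts after Pilates Circuit ends, so nothing later overlaps Pilates Circuit either.
Rowing Express starts after Stretch Express ends, so nothing later overlaps Stretch Express either.
Kettlebell Circuit starts before Rowing Express ends → Rowing Express and Kettlebell Circuit overlap.
Pilates 45 starts after Rowing Express ends, so nothing later overlaps Rowing Express either.
Pilates 45 starts after Kettlebell Circuit ends, so nothing later overlaps Kettlebell Circuit either.
HIIT Bootcamp starts before Pilates 45 ends → Pilates 45 and HIIT Bootcamp overlap.
Pilates 30 starts before Pilates 45 ends → Pilates 45 and Pilates 30 overlap.
Pilates 30 starts before HIIT Bootcamp ends → HIIT Bootcamp and Pilates 30 overlap.

HIIT Bootcamp & Pilates 30, HIIT Bootcamp & Pilates 45, Kettlebell Circuit & Rowing Express, Pilates 30 & Pilates 45, Pilates Basics & Stretch 30, Pilates Circuit & Stretch Express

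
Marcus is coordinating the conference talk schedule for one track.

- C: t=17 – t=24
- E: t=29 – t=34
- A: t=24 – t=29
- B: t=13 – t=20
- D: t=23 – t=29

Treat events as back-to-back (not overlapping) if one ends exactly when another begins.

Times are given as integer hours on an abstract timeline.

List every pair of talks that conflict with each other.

Check each pair: they overlap iff neither finishes before the other starts.
Sorted by start: B, C, D, A, E.
C starts before B ends → B and C overlap.
D starts after B ends — done with B.
D starts before C ends → C and D overlap.
A starts exactly when C ends (back-to-back, no overlap) — done with C.
A starts before D ends → D and A overlap.
E starts exactly when D ends (back-to-back, no overlap).
E starts exactly when A ends (back-to-back, no overlap).

A & D, B & C, C & D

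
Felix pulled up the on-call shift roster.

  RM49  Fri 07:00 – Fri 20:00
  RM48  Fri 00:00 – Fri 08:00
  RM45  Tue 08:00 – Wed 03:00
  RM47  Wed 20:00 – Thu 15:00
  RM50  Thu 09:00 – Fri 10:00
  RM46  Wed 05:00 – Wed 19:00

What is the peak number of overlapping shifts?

Walk through starts and ends in time order (an end at T is processed before a start at T):
Tue 08:00 start RM45 → 1
Wed 03:00 end RM45 → 0
Wed 05:00 start RM46 → 1
Wed 19:00 end RM46 → 0
Wed 20:00 start RM47 → 1
Thu 09:00 start RM50 → 2
Thu 15:00 end RM47 → 1
Fri 00:00 start RM48 → 2
Fri 07:00 start RM49 → 3
Fri 08:00 end RM48 → 2
Fri 10:00 end RM50 → 1
Fri 20:00 end RM49 → 0
Peak is 3, at Fri 07:00 (RM48, RM49, RM50).

3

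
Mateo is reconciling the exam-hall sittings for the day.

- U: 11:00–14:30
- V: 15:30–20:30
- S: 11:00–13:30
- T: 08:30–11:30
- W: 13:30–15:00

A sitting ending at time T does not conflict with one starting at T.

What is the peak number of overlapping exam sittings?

3

Sort all start/end points and keep a running count:
08:30 start T → 1
11:00 start S → 2
11:00 start U → 3
11:30 end T → 2
13:30 end S → 1
13:30 start W → 2
14:30 end U → 1
15:00 end W → 0
15:30 start V → 1
20:30 end V → 0
Peak is 3, at 11:00 (S, T, U).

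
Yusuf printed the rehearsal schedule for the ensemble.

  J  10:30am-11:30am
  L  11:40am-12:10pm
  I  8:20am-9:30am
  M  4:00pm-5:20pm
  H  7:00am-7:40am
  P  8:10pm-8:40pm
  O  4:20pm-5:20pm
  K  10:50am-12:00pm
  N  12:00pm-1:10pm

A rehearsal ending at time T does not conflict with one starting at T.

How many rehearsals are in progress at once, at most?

Walk through starts and ends in time order (an end at T is processed before a start at T):
7:00am start H → 1
7:40am end H → 0
8:20am start I → 1
9:30am end I → 0
10:30am start J → 1
10:50am start K → 2
11:30am end J → 1
11:40am start L → 2
12:00pm end K → 1
12:00pm start N → 2
12:10pm end L → 1
1:10pm end N → 0
4:00pm start M → 1
4:20pm start O → 2
5:20pm end M → 1
5:20pm end O → 0
8:10pm start P → 1
8:40pm end P → 0
Peak is 2, at 10:50am (J, K).

2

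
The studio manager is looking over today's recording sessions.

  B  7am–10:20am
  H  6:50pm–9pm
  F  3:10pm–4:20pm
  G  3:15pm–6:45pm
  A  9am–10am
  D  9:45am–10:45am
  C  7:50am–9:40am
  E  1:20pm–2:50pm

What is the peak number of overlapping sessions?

3

Sort all start/end points and keep a running count:
7am start B → 1
7:50am start C → 2
9am start A → 3
9:40am end C → 2
9:45am start D → 3
10am end A → 2
10:20am end B → 1
10:45am end D → 0
1:20pm start E → 1
2:50pm end E → 0
3:10pm start F → 1
3:15pm start G → 2
4:20pm end F → 1
6:45pm end G → 0
6:50pm start H → 1
9pm end H → 0
Peak is 3, at 9am (A, B, C).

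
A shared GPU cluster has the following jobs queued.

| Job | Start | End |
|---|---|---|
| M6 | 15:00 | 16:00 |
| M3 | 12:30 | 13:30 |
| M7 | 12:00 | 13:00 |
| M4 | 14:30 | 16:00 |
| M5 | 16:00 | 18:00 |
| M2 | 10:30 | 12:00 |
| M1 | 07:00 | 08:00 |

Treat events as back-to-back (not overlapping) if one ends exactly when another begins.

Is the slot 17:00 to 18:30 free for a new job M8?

No — it overlaps M5

M1: ends 08:00 at or before M8 starts 17:00 → clear.
M2: ends 12:00 at or before M8 starts 17:00 → clear.
M7: ends 13:00 at or before M8 starts 17:00 → clear.
M3: ends 13:30 at or before M8 starts 17:00 → clear.
M4: ends 16:00 at or before M8 starts 17:00 → clear.
M6: ends 16:00 at or before M8 starts 17:00 → clear.
M5: starts 16:00 before M8 ends 18:30, and ends 18:00 after M8 starts 17:00 → overlap.
M8 overlaps M5.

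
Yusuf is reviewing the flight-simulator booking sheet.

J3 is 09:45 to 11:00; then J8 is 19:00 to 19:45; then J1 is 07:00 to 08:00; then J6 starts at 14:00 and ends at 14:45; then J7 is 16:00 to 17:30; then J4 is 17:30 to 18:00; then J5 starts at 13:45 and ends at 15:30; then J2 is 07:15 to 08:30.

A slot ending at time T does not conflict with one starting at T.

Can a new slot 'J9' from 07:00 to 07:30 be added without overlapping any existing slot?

No — it overlaps J1, J2

J1: starts 07:00 before J9 ends 07:30, and ends 08:00 after J9 starts 07:00 → overlap.
J2: starts 07:15 before J9 ends 07:30, and ends 08:30 after J9 starts 07:00 → overlap.
J3: starts 09:45 at or after J9 ends 07:30 → clear.
J5: starts 13:45 at or after J9 ends 07:30 → clear.
J6: starts 14:00 at or after J9 ends 07:30 → clear.
J7: starts 16:00 at or after J9 ends 07:30 → clear.
J4: starts 17:30 at or after J9 ends 07:30 → clear.
J8: starts 19:00 at or after J9 ends 07:30 → clear.
J9 overlaps J1, J2.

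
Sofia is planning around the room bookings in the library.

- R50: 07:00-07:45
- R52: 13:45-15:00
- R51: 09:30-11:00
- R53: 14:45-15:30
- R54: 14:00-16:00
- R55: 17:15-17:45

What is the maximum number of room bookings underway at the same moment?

Sweep the timeline, counting +1 at each start and −1 at each end (ends before starts at a tie):
07:00 start R50 → 1
07:45 end R50 → 0
09:30 start R51 → 1
11:00 end R51 → 0
13:45 start R52 → 1
14:00 start R54 → 2
14:45 start R53 → 3
15:00 end R52 → 2
15:30 end R53 → 1
16:00 end R54 → 0
17:15 start R55 → 1
17:45 end R55 → 0
Peak is 3, at 14:45 (R52, R53, R54).

3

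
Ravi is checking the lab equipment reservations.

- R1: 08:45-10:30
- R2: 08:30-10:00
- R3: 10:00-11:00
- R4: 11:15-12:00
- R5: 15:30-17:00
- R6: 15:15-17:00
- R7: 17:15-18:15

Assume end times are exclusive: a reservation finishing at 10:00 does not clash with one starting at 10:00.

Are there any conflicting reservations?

Yes

Sorted by start: R2, R1, R3, R4, R6, R5, R7.
R1 starts before R2 ends → R2 and R1 overlap.
That's a conflict, so the schedule is not conflict-free.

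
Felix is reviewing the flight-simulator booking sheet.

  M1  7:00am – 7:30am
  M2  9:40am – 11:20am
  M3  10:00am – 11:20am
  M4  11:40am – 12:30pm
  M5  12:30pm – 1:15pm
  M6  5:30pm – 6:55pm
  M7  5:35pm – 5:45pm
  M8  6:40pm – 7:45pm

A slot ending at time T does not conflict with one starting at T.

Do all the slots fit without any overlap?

No

Sorted by start: M1, M2, M3, M4, M5, M6, M7, M8.
M2 starts after M1 ends — done with M1.
M3 starts before M2 ends → M2 and M3 overlap.
That's a conflict, so the schedule is not conflict-free.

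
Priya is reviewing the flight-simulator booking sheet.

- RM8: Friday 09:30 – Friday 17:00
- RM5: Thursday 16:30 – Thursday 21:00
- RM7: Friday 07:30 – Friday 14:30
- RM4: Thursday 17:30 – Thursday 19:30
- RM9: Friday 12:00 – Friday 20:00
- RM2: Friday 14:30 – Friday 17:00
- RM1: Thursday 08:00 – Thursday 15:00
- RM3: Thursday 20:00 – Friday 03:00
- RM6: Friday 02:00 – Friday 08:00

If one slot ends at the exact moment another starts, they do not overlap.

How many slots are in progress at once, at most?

Sweep the timeline, counting +1 at each start and −1 at each end (ends before starts at a tie):
Thursday 08:00 start RM1 → 1
Thursday 15:00 end RM1 → 0
Thursday 16:30 start RM5 → 1
Thursday 17:30 start RM4 → 2
Thursday 19:30 end RM4 → 1
Thursday 20:00 start RM3 → 2
Thursday 21:00 end RM5 → 1
Friday 02:00 start RM6 → 2
Friday 03:00 end RM3 → 1
Friday 07:30 start RM7 → 2
Friday 08:00 end RM6 → 1
Friday 09:30 start RM8 → 2
Friday 12:00 start RM9 → 3
Friday 14:30 end RM7 → 2
Friday 14:30 start RM2 → 3
Friday 17:00 end RM2 → 2
Friday 17:00 end RM8 → 1
Friday 20:00 end RM9 → 0
Peak is 3, at Friday 12:00 (RM7, RM8, RM9).

3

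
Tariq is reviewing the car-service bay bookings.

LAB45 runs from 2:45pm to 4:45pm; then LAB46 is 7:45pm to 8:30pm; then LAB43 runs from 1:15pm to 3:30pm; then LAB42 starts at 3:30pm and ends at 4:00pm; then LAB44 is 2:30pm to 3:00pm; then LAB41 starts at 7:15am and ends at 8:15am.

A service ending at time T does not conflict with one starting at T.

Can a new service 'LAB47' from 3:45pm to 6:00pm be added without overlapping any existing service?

No — it overlaps LAB42, LAB45

LAB41: ends 8:15am at or before LAB47 starts 3:45pm → clear.
LAB43: ends 3:30pm at or before LAB47 starts 3:45pm → clear.
LAB44: ends 3:00pm at or before LAB47 starts 3:45pm → clear.
LAB45: starts 2:45pm before LAB47 ends 6:00pm, and ends 4:45pm after LAB47 starts 3:45pm → overlap.
LAB42: starts 3:30pm before LAB47 ends 6:00pm, and ends 4:00pm after LAB47 starts 3:45pm → overlap.
LAB46: starts 7:45pm at or after LAB47 ends 6:00pm → clear.
LAB47 overlaps LAB42, LAB45.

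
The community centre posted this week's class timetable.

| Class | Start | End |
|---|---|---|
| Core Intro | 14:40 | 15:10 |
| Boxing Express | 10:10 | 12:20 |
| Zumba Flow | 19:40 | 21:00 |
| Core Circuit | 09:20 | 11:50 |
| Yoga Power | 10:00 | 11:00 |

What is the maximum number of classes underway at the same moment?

3

Sweep the timeline, counting +1 at each start and −1 at each end (ends before starts at a tie):
09:20 start Core Circuit → 1
10:00 start Yoga Power → 2
10:10 start Boxing Express → 3
11:00 end Yoga Power → 2
11:50 end Core Circuit → 1
12:20 end Boxing Express → 0
14:40 start Core Intro → 1
15:10 end Core Intro → 0
19:40 start Zumba Flow → 1
21:00 end Zumba Flow → 0
Peak is 3, at 10:10 (Boxing Express, Core Circuit, Yoga Power).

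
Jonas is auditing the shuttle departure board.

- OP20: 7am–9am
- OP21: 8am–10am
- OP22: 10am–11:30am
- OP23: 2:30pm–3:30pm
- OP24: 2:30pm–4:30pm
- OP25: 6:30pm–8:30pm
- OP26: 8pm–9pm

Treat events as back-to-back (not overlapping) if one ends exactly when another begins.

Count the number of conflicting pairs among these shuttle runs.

3

Sorted by start: OP20, OP21, OP22, OP23, OP24, OP25, OP26.
OP21 starts before OP20 ends → OP20 and OP21 overlap.
OP22 starts after OP20 ends; OP20 is clear from here.
OP22 starts exactly when OP21 ends (back-to-back, no overlap); OP21 is clear from here.
OP23 starts after OP22 ends; OP22 is clear from here.
OP24 starts before OP23 ends → OP23 and OP24 overlap.
OP25 starts after OP23 ends; OP23 is clear from here.
OP25 starts after OP24 ends; OP24 is clear from here.
OP26 starts before OP25 ends → OP25 and OP26 overlap.
Overlapping pairs: OP20 & OP21, OP23 & OP24, OP25 & OP26 — 3 in total.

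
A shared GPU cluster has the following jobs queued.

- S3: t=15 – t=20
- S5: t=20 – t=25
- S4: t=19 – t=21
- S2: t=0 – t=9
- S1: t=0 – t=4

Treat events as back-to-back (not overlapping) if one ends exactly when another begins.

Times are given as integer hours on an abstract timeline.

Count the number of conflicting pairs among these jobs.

Sorted by start: S1, S2, S3, S4, S5.
S2 starts before S1 ends → S1 and S2 overlap.
S3 starts after S1 ends — done with S1.
S3 starts after S2 ends — done with S2.
S4 starts before S3 ends → S3 and S4 overlap.
S5 starts exactly when S3 ends (back-to-back, no overlap).
S5 starts before S4 ends → S4 and S5 overlap.
Overlapping pairs: S1 & S2, S3 & S4, S4 & S5 — 3 in total.

3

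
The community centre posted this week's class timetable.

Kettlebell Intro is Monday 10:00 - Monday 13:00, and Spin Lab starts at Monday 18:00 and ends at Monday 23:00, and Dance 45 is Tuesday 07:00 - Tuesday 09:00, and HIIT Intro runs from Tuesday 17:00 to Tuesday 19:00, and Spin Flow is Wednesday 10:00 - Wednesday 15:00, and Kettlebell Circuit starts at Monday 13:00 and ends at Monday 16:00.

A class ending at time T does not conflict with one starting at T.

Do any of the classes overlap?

Sorted by start: Kettlebell Intro, Kettlebell Circuit, Spin Lab, Dance 45, HIIT Intro, Spin Flow.
Kettlebell Circuit starts exactly when Kettlebell Intro ends (back-to-back, no overlap), so Kettlebell Intro has no further overlaps.
Spin Lab starts after Kettlebell Circuit ends, so Kettlebell Circuit has no further overlaps.
Dance 45 starts after Spin Lab ends, so Spin Lab has no further overlaps.
HIIT Intro starts after Dance 45 ends, so Dance 45 has no further overlaps.
Spin Flow starts after HIIT Intro ends.
Every pair is clear; the schedule has no overlaps.

No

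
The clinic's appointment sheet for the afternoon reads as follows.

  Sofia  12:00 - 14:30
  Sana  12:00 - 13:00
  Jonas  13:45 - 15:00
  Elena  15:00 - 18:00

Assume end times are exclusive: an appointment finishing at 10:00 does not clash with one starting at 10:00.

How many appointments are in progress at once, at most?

2

Sweep the timeline, counting +1 at each start and −1 at each end (ends before starts at a tie):
12:00 start Sana → 1
12:00 start Sofia → 2
13:00 end Sana → 1
13:45 start Jonas → 2
14:30 end Sofia → 1
15:00 end Jonas → 0
15:00 start Elena → 1
18:00 end Elena → 0
Peak is 2, at 12:00 (Sana, Sofia).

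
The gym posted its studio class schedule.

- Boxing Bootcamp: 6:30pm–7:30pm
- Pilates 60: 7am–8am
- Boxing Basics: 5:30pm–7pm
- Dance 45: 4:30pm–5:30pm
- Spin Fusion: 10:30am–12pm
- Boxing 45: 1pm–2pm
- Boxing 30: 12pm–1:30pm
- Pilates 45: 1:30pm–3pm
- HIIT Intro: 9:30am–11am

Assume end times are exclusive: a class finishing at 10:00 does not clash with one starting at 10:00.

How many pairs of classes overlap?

4

Two intervals overlap when each starts before the other ends.
Sorted by start: Pilates 60, HIIT Intro, Spin Fusion, Boxing 30, Boxing 45, Pilates 45, Dance 45, Boxing Basics, Boxing Bootcamp.
HIIT Intro starts after Pilates 60 ends, so Pilates 60 has no further overlaps.
Spin Fusion starts before HIIT Intro ends → HIIT Intro and Spin Fusion overlap.
Boxing 30 starts after HIIT Intro ends, so HIIT Intro has no further overlaps.
Boxing 30 starts exactly when Spin Fusion ends (back-to-back, no overlap), so Spin Fusion has no further overlaps.
Boxing 45 starts before Boxing 30 ends → Boxing 30 and Boxing 45 overlap.
Pilates 45 starts exactly when Boxing 30 ends (back-to-back, no overlap), so Boxing 30 has no further overlaps.
Pilates 45 starts before Boxing 45 ends → Boxing 45 and Pilates 45 overlap.
Dance 45 starts after Boxing 45 ends, so Boxing 45 has no further overlaps.
Dance 45 starts after Pilates 45 ends, so Pilates 45 has no further overlaps.
Boxing Basics starts exactly when Dance 45 ends (back-to-back, no overlap), so Dance 45 has no further overlaps.
Boxing Bootcamp starts before Boxing Basics ends → Boxing Basics and Boxing Bootcamp overlap.
Overlapping pairs: Boxing 30 & Boxing 45, Boxing 45 & Pilates 45, Boxing Basics & Boxing Bootcamp, HIIT Intro & Spin Fusion — 4 in total.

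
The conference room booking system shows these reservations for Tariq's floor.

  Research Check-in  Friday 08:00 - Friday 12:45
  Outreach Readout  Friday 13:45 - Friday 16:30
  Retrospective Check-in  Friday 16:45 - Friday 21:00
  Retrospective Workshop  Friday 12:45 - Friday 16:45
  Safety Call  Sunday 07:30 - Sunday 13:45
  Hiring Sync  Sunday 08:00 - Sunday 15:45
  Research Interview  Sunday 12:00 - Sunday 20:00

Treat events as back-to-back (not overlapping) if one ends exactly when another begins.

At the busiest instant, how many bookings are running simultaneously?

Walk through starts and ends in time order (an end at T is processed before a start at T):
Friday 08:00 start Research Check-in → 1
Friday 12:45 end Research Check-in → 0
Friday 12:45 start Retrospective Workshop → 1
Friday 13:45 start Outreach Readout → 2
Friday 16:30 end Outreach Readout → 1
Friday 16:45 end Retrospective Workshop → 0
Friday 16:45 start Retrospective Check-in → 1
Friday 21:00 end Retrospective Check-in → 0
Sunday 07:30 start Safety Call → 1
Sunday 08:00 start Hiring Sync → 2
Sunday 12:00 start Research Interview → 3
Sunday 13:45 end Safety Call → 2
Sunday 15:45 end Hiring Sync → 1
Sunday 20:00 end Research Interview → 0
Peak is 3, at Sunday 12:00 (Hiring Sync, Research Interview, Safety Call).

3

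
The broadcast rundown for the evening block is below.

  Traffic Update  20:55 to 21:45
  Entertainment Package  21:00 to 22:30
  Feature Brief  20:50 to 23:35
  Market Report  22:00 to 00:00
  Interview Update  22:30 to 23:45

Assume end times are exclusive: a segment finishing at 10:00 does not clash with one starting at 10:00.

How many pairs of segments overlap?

7

Two intervals overlap when each starts before the other ends.
Sorted by start: Feature Brief, Traffic Update, Entertainment Package, Market Report, Interview Update.
Traffic Update starts before Feature Brief ends → Feature Brief and Traffic Update overlap.
Entertainment Package starts before Feature Brief ends → Feature Brief and Entertainment Package overlap.
Market Report starts before Feature Brief ends → Feature Brief and Market Report overlap.
Interview Update starts before Feature Brief ends → Feature Brief and Interview Update overlap.
Entertainment Package starts before Traffic Update ends → Traffic Update and Entertainment Package overlap.
Market Report starts after Traffic Update ends; Traffic Update is clear from here.
Market Report starts before Entertainment Package ends → Entertainment Package and Market Report overlap.
Interview Update starts exactly when Entertainment Package ends (back-to-back, no overlap).
Interview Update starts before Market Report ends → Market Report and Interview Update overlap.
Overlapping pairs: Entertainment Package & Feature Brief, Entertainment Package & Market Report, Entertainment Package & Traffic Update, Feature Brief & Interview Update, Feature Brief & Market Report, Feature Brief & Traffic Update, Interview Update & Market Report — 7 in total.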